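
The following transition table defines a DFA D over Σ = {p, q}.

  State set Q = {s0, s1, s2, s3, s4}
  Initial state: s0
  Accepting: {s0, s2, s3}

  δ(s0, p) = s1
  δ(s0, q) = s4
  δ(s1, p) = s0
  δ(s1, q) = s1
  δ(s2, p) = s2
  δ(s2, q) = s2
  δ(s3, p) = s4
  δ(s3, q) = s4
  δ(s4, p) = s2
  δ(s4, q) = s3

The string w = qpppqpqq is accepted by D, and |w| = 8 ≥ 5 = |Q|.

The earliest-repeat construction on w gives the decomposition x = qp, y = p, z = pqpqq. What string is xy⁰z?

xy⁰z = xz = qp·pqpqq = qppqpqq.
Reading y = p takes D from s2 back to s2, so after x the machine is still in s2, and z then leads to the accepting state s2. Hence qppqpqq ∈ L(D).

qppqpqq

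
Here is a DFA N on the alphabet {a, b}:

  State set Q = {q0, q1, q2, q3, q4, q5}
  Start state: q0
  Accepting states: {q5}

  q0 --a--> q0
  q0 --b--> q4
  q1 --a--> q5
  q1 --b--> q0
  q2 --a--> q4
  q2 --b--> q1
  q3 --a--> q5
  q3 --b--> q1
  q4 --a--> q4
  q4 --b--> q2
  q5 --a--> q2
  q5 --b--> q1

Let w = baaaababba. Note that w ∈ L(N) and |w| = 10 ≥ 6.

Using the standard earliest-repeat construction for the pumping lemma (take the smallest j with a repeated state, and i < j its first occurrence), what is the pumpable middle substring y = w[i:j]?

a

State sequence: q0 -b-> q4 -a-> q4 -a-> q4 -a-> q4 -a-> q4 -b-> q2 -a-> q4 -b-> q2 -b-> q1 -a-> q5
First repeat at step 2: q4 was already visited.

So i = 1, j = 2, giving x = w[0:1] = b, y = w[1:2] = a, z = w[2:10] = aaababba.
Check: |xy| = 2 ≤ 6 and |y| = 1 ≥ 1. Reading y takes N from q4 back to q4, so every xyⁱz is accepted.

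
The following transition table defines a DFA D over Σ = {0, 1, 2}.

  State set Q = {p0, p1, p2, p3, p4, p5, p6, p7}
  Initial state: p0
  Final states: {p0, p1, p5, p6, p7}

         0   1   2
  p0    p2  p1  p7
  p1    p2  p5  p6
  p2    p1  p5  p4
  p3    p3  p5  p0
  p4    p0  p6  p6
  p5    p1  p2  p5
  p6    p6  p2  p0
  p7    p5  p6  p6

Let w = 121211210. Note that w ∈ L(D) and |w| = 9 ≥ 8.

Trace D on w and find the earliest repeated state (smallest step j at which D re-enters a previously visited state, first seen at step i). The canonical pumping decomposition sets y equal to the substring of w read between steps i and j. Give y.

State sequence: p0 -1-> p1 -2-> p6 -1-> p2 -2-> p4 -1-> p6 -1-> p2 -2-> p4 -1-> p6 -0-> p6
First repeat at step 5: p6 was already visited.

So i = 2, j = 5, giving x = w[0:2] = 12, y = w[2:5] = 121, z = w[5:9] = 1210.
Check: |xy| = 5 ≤ 8 and |y| = 3 ≥ 1. Reading y takes D from p6 back to p6, so every xyⁱz is accepted.
The DFA has 8 states, so the proof of the pumping lemma guarantees a repeated state among the first 8+1 visited; the segment between the two visits is the pumpable y.

121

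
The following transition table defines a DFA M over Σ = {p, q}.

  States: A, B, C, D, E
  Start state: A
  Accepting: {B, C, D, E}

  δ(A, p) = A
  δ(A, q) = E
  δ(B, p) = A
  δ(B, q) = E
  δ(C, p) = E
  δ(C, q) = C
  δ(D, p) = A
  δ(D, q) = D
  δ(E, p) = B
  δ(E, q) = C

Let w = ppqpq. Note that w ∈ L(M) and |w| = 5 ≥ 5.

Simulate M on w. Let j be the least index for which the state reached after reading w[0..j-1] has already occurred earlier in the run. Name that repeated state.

State sequence: A -p-> A -p-> A -q-> E -p-> B -q-> E
First repeat at step 1: A was already visited.

The earliest repeat is at step j = 1: M is in A, which it already visited at step i = 0.
Since M has 5 states, any run of length ≥ 5 visits 5+1 states, so by pigeonhole some state repeats within the first 5 steps — that repeat gives the pumpable loop.

A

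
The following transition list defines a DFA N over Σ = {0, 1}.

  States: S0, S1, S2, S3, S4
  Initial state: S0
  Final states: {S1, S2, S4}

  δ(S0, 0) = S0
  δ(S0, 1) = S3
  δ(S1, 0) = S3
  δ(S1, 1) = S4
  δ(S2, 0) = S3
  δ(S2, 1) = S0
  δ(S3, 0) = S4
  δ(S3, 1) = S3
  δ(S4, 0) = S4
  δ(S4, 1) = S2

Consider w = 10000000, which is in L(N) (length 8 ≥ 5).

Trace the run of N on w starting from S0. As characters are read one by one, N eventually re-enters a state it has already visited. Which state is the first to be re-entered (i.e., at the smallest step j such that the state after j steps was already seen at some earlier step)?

S4

Run of N on w = 1 0 0 0 0 0 0 0:
  step 0: S0  (start)
  step 1: S3  (read 1: S0→S3)
  step 2: S4  (read 0: S3→S4)
  step 3: S4  (read 0: S4→S4)   ← first repeat (S4 seen earlier)
  step 4: S4  (read 0: S4→S4)
  step 5: S4  (read 0: S4→S4)
  step 6: S4  (read 0: S4→S4)
  step 7: S4  (read 0: S4→S4)
  step 8: S4  (read 0: S4→S4)

The earliest repeat is at step j = 3: N is in S4, which it already visited at step i = 2.
Since N has 5 states, any run of length ≥ 5 visits 5+1 states, so by pigeonhole some state repeats within the first 5 steps — that repeat gives the pumpable loop.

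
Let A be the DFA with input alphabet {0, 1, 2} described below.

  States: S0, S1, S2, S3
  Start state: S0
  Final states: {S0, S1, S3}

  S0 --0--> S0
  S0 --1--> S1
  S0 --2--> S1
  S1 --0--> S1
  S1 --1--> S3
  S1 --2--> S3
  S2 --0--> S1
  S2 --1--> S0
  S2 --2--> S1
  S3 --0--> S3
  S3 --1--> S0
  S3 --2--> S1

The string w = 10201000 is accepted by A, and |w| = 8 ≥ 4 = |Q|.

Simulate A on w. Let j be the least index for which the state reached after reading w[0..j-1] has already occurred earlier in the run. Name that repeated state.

S1

Run of A on w = 1 0 2 0 1 0 0 0:
  step 0: S0  (start)
  step 1: S1  (read 1: S0→S1)
  step 2: S1  (read 0: S1→S1)   ← first repeat (S1 seen earlier)
  step 3: S3  (read 2: S1→S3)
  step 4: S3  (read 0: S3→S3)
  step 5: S0  (read 1: S3→S0)
  step 6: S0  (read 0: S0→S0)
  step 7: S0  (read 0: S0→S0)
  step 8: S0  (read 0: S0→S0)

The earliest repeat is at step j = 2: A is in S1, which it already visited at step i = 1.
Since A has 4 states, any run of length ≥ 4 visits 4+1 states, so by pigeonhole some state repeats within the first 4 steps — that repeat gives the pumpable loop.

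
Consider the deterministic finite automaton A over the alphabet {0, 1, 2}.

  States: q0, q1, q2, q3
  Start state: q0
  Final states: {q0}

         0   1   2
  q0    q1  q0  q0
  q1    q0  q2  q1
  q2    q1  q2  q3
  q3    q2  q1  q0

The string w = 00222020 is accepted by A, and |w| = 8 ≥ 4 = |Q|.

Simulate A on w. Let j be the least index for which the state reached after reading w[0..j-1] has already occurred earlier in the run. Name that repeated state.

q0

State sequence: q0 -0-> q1 -0-> q0 -2-> q0 -2-> q0 -2-> q0 -0-> q1 -2-> q1 -0-> q0
First repeat at step 2: q0 was already visited.

The earliest repeat is at step j = 2: A is in q0, which it already visited at step i = 0.
With |Q| = 4, pigeonhole forces a state repeat no later than step 4; the substring read between the first and second visits to that state can be pumped.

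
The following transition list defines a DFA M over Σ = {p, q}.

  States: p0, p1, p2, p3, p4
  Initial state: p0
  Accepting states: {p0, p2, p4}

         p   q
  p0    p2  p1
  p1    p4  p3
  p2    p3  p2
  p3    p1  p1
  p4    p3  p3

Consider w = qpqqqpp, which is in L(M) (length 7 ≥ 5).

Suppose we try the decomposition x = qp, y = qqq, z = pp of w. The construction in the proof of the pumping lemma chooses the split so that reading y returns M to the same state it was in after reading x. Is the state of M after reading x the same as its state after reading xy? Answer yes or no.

Run of M on the first 5 characters of w = q p q q q:
  step 0: p0  (start)
  step 1: p1  (read q: p0→p1)
  step 2: p4  (read p: p1→p4)
  step 3: p3  (read q: p4→p3)
  step 4: p1  (read q: p3→p1)
  step 5: p3  (read q: p1→p3)

After x (step 2): p4. After xy (step 5): p3.
They differ (p4 ≠ p3), so y is not a cycle from the state after x; this split is not the one the pumping-lemma construction produces, and pumping y need not keep the string in L(M).

no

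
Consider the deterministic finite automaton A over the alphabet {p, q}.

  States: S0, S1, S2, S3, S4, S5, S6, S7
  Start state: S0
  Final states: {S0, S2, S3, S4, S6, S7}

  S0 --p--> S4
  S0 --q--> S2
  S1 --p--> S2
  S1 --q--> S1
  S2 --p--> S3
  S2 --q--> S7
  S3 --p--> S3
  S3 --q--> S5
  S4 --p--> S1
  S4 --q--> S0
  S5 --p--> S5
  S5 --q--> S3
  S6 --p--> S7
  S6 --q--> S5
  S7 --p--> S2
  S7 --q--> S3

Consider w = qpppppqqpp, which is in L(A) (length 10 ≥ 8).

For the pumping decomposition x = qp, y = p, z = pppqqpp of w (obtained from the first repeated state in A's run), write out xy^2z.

qppppppqqpp

xy^2z = qp·p·p·pppqqpp = qppppppqqpp.
Reading y = p takes A from S3 back to S3, so after x·y·y the machine is still in S3, and z then leads to the accepting state S3. Hence qppppppqqpp ∈ L(A).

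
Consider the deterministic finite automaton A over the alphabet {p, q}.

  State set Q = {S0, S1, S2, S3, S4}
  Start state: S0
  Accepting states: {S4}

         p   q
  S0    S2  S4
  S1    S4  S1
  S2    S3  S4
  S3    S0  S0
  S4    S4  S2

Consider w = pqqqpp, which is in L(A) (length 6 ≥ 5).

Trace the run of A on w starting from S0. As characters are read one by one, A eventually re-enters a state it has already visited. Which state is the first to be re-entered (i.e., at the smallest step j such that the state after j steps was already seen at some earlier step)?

S2

Run of A on w = p q q q p p:
  step 0: S0  (start)
  step 1: S2  (read p: S0→S2)
  step 2: S4  (read q: S2→S4)
  step 3: S2  (read q: S4→S2)   ← first repeat (S2 seen earlier)
  step 4: S4  (read q: S2→S4)
  step 5: S4  (read p: S4→S4)
  step 6: S4  (read p: S4→S4)

The earliest repeat is at step j = 3: A is in S2, which it already visited at step i = 1.
The DFA has 5 states, so the proof of the pumping lemma guarantees a repeated state among the first 5+1 visited; the segment between the two visits is the pumpable y.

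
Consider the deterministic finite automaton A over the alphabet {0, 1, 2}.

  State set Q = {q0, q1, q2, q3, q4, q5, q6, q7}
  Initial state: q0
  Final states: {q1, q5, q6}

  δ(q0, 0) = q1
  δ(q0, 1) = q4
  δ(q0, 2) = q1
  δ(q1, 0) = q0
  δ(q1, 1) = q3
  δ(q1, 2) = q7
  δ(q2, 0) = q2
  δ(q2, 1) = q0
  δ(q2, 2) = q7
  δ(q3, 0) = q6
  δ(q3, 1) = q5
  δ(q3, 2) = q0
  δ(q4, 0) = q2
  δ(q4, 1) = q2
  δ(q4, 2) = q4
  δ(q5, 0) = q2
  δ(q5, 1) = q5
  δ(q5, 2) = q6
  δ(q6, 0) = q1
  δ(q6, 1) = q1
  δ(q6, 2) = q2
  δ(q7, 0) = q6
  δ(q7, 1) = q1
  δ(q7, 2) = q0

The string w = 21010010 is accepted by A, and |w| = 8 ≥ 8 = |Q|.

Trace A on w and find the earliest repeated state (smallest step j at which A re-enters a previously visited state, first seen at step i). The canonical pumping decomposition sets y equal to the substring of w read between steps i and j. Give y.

State sequence: q0 -2-> q1 -1-> q3 -0-> q6 -1-> q1 -0-> q0 -0-> q1 -1-> q3 -0-> q6
First repeat at step 4: q1 was already visited.

So i = 1, j = 4, giving x = w[0:1] = 2, y = w[1:4] = 101, z = w[4:8] = 0010.
Check: |xy| = 4 ≤ 8 and |y| = 3 ≥ 1. Reading y takes A from q1 back to q1, so every xyⁱz is accepted.

101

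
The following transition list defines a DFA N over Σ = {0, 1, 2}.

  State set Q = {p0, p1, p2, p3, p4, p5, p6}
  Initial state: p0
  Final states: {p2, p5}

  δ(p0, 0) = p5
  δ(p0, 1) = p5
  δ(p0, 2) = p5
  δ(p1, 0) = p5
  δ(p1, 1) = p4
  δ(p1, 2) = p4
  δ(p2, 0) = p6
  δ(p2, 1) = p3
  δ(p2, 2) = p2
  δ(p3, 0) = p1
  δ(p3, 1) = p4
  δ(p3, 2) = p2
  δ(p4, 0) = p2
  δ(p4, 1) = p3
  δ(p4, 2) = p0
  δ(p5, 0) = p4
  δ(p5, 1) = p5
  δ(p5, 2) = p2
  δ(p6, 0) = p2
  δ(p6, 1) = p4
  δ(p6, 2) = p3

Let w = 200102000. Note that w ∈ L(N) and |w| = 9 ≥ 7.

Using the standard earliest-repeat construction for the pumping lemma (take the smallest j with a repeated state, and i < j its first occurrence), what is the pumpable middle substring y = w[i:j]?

State sequence: p0 -2-> p5 -0-> p4 -0-> p2 -1-> p3 -0-> p1 -2-> p4 -0-> p2 -0-> p6 -0-> p2
First repeat at step 6: p4 was already visited.

So i = 2, j = 6, giving x = w[0:2] = 20, y = w[2:6] = 0102, z = w[6:9] = 000.
Check: |xy| = 6 ≤ 7 and |y| = 4 ≥ 1. Reading y takes N from p4 back to p4, so every xyⁱz is accepted.

0102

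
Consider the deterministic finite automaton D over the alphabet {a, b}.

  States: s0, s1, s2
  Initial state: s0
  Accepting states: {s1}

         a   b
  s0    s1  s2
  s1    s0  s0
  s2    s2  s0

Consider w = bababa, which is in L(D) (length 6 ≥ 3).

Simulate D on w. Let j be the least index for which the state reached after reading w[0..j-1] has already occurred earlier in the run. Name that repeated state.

State sequence: s0 -b-> s2 -a-> s2 -b-> s0 -a-> s1 -b-> s0 -a-> s1
First repeat at step 2: s2 was already visited.

The earliest repeat is at step j = 2: D is in s2, which it already visited at step i = 1.

s2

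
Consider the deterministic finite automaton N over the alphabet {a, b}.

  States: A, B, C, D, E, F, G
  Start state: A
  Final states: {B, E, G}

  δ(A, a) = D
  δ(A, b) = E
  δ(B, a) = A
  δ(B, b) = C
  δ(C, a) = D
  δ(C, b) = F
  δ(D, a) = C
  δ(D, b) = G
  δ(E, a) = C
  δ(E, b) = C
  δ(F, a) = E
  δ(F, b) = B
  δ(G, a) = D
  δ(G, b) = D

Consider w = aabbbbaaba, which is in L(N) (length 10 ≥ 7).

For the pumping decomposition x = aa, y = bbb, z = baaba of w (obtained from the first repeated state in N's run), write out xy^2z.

xy^2z = aa·bbb·bbb·baaba = aabbbbbbbaaba.
Reading y = bbb takes N from C back to C, so after x·y·y the machine is still in C, and z then leads to the accepting state E. Hence aabbbbbbbaaba ∈ L(N).

aabbbbbbbaaba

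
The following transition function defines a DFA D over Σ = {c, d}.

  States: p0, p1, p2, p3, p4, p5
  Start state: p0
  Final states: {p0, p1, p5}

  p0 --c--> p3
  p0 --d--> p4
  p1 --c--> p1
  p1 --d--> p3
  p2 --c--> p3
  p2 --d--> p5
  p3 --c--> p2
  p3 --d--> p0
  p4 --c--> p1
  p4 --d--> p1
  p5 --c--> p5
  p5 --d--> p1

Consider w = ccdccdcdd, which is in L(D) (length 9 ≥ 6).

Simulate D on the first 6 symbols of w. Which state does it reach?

Run of D on the first 6 characters of w = c c d c c d:
  step 0: p0  (start)
  step 1: p3  (read c: p0→p3)
  step 2: p2  (read c: p3→p2)
  step 3: p5  (read d: p2→p5)
  step 4: p5  (read c: p5→p5)
  step 5: p5  (read c: p5→p5)
  step 6: p1  (read d: p5→p1)

After reading 6 characters, D is in state p1.

p1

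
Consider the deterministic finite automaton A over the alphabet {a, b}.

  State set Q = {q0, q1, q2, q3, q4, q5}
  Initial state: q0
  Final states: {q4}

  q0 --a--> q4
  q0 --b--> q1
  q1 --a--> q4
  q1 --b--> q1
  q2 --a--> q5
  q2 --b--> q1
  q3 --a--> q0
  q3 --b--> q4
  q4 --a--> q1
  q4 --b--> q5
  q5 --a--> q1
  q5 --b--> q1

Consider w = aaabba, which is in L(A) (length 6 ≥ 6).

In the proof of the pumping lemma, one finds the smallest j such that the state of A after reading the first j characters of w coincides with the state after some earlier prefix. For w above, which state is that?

q4

State sequence: q0 -a-> q4 -a-> q1 -a-> q4 -b-> q5 -b-> q1 -a-> q4
First repeat at step 3: q4 was already visited.

The earliest repeat is at step j = 3: A is in q4, which it already visited at step i = 1.
With |Q| = 6, pigeonhole forces a state repeat no later than step 6; the substring read between the first and second visits to that state can be pumped.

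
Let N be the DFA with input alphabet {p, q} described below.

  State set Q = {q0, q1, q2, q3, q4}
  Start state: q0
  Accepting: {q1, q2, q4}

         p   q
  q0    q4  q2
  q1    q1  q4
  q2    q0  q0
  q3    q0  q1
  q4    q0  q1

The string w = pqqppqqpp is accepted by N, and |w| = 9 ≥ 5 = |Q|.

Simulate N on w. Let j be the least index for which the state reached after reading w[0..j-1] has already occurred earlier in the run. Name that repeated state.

State sequence: q0 -p-> q4 -q-> q1 -q-> q4 -p-> q0 -p-> q4 -q-> q1 -q-> q4 -p-> q0 -p-> q4
First repeat at step 3: q4 was already visited.

The earliest repeat is at step j = 3: N is in q4, which it already visited at step i = 1.
Pumping length from the standard proof: p = 5 (the number of states). The repeated state found above gives |xy| = j ≤ 5 and |y| = j − i ≥ 1.

q4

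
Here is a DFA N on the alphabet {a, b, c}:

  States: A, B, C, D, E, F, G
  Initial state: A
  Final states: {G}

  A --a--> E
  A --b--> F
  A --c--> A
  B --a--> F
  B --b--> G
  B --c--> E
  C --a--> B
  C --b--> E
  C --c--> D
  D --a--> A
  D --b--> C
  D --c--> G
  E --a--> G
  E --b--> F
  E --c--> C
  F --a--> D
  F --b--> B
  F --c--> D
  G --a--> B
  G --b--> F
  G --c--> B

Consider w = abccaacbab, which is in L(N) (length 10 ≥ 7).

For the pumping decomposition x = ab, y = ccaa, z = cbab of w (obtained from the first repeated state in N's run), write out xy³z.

xy^3z = ab·ccaa·ccaa·ccaa·cbab = abccaaccaaccaacbab.
Reading y = ccaa takes N from F back to F, so after x·y·y·y the machine is still in F, and z then leads to the accepting state G. Hence abccaaccaaccaacbab ∈ L(N).

abccaaccaaccaacbab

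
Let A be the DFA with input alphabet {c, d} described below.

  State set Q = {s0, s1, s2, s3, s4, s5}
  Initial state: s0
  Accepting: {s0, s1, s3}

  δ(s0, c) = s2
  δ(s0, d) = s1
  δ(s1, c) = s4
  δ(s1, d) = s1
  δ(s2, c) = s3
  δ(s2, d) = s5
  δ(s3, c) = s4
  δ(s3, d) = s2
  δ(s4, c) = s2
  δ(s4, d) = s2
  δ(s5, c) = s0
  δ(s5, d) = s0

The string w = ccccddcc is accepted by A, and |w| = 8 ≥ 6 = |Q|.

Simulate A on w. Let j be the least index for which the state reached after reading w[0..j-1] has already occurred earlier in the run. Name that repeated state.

Run of A on w = c c c c d d c c:
  step 0: s0  (start)
  step 1: s2  (read c: s0→s2)
  step 2: s3  (read c: s2→s3)
  step 3: s4  (read c: s3→s4)
  step 4: s2  (read c: s4→s2)   ← first repeat (s2 seen earlier)
  step 5: s5  (read d: s2→s5)
  step 6: s0  (read d: s5→s0)
  step 7: s2  (read c: s0→s2)
  step 8: s3  (read c: s2→s3)

The earliest repeat is at step j = 4: A is in s2, which it already visited at step i = 1.
Since A has 6 states, any run of length ≥ 6 visits 6+1 states, so by pigeonhole some state repeats within the first 6 steps — that repeat gives the pumpable loop.

s2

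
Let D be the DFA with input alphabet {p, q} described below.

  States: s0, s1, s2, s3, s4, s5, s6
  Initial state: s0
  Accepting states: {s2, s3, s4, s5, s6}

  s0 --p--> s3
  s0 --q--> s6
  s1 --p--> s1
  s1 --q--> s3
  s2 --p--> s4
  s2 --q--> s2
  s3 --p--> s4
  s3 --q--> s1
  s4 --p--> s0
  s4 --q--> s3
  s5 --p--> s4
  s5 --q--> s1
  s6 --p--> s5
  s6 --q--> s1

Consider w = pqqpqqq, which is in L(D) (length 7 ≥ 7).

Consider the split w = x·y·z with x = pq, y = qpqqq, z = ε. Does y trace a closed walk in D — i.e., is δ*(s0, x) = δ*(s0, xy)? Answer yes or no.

State sequence: s0 -p-> s3 -q-> s1 -q-> s3 -p-> s4 -q-> s3 -q-> s1 -q-> s3

After x (step 2): s1. After xy (step 7): s3.
They differ (s1 ≠ s3), so y is not a cycle from the state after x; this split is not the one the pumping-lemma construction produces, and pumping y need not keep the string in L(D).

no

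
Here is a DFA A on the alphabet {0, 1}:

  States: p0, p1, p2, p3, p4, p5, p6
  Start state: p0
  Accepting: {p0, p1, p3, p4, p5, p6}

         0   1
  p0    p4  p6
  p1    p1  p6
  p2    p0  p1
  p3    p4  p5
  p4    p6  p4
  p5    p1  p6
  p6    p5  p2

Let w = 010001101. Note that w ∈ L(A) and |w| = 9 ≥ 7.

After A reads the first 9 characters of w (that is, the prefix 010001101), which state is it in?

State sequence: p0 -0-> p4 -1-> p4 -0-> p6 -0-> p5 -0-> p1 -1-> p6 -1-> p2 -0-> p0 -1-> p6

After reading 9 characters, A is in state p6.

p6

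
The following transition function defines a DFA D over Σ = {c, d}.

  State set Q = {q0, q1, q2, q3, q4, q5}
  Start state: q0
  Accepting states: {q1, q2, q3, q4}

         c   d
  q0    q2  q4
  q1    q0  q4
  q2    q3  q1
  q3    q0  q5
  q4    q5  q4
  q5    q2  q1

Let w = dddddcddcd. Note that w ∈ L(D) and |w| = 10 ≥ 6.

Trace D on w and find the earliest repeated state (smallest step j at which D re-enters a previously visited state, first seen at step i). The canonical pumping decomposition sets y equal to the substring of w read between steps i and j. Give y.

d

Run of D on w = d d d d d c d d c d:
  step 0: q0  (start)
  step 1: q4  (read d: q0→q4)
  step 2: q4  (read d: q4→q4)   ← first repeat (q4 seen earlier)
  step 3: q4  (read d: q4→q4)
  step 4: q4  (read d: q4→q4)
  step 5: q4  (read d: q4→q4)
  step 6: q5  (read c: q4→q5)
  step 7: q1  (read d: q5→q1)
  step 8: q4  (read d: q1→q4)
  step 9: q5  (read c: q4→q5)
  step 10: q1  (read d: q5→q1)

So i = 1, j = 2, giving x = w[0:1] = d, y = w[1:2] = d, z = w[2:10] = dddcddcd.
Check: |xy| = 2 ≤ 6 and |y| = 1 ≥ 1. Reading y takes D from q4 back to q4, so every xyⁱz is accepted.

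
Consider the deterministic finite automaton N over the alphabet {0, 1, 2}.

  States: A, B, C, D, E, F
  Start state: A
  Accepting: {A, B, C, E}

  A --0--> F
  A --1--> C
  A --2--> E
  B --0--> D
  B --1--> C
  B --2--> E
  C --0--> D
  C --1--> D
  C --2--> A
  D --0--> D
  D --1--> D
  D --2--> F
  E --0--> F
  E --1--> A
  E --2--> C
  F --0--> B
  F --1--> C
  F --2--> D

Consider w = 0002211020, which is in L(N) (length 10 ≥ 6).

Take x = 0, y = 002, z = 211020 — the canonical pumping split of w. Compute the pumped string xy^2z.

0002002211020

xy^2z = 0·002·002·211020 = 0002002211020.
Reading y = 002 takes N from F back to F, so after x·y·y the machine is still in F, and z then leads to the accepting state B. Hence 0002002211020 ∈ L(N).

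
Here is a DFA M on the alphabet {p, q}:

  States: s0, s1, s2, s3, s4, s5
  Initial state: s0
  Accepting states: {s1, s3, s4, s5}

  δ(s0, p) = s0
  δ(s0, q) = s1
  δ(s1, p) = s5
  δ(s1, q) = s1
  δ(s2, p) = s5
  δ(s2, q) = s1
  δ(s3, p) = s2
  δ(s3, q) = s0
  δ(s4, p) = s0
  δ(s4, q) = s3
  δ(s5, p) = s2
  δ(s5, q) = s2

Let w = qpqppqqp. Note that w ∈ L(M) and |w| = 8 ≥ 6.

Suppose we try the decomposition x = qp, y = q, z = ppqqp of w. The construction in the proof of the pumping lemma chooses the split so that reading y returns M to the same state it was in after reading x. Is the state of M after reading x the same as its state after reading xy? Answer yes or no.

Run of M on the first 3 characters of w = q p q:
  step 0: s0  (start)
  step 1: s1  (read q: s0→s1)
  step 2: s5  (read p: s1→s5)
  step 3: s2  (read q: s5→s2)

After x (step 2): s5. After xy (step 3): s2.
They differ (s5 ≠ s2), so y is not a cycle from the state after x; this split is not the one the pumping-lemma construction produces, and pumping y need not keep the string in L(M).

no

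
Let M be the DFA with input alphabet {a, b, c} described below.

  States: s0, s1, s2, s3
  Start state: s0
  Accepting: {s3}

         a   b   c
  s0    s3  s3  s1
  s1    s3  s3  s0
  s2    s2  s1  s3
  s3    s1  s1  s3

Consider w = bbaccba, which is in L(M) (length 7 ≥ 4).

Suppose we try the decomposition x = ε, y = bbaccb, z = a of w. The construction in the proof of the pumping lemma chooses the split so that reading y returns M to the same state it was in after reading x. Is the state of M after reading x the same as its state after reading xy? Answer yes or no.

State sequence: s0 -b-> s3 -b-> s1 -a-> s3 -c-> s3 -c-> s3 -b-> s1

After x (step 0): s0. After xy (step 6): s1.
They differ (s0 ≠ s1), so y is not a cycle from the state after x; this split is not the one the pumping-lemma construction produces, and pumping y need not keep the string in L(M).

no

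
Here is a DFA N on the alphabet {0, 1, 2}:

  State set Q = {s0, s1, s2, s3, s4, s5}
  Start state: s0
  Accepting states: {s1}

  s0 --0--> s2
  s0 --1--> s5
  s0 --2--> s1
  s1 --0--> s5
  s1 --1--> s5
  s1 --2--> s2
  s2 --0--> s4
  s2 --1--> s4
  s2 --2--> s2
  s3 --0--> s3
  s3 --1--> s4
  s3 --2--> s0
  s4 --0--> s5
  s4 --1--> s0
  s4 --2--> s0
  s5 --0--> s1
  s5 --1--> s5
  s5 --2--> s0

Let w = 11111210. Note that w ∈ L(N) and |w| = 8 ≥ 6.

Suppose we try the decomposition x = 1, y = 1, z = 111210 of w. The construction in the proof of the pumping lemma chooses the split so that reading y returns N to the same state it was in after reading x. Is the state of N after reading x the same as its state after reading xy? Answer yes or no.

yes

State sequence: s0 -1-> s5 -1-> s5

After x (step 1): s5. After xy (step 2): s5.
They match, so y = 1 drives N around a cycle from s5 back to itself; pumping y any number of times keeps N in s5 before reading z, and xyⁱz ∈ L(N) for every i ≥ 0.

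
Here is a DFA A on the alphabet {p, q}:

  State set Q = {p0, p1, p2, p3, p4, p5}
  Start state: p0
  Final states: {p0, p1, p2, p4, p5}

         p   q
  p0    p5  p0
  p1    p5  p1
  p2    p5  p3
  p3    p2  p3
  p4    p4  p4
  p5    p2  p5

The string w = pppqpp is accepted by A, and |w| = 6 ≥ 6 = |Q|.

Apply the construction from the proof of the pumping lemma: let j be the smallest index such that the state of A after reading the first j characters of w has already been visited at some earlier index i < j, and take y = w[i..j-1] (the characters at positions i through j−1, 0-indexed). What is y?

Run of A on w = p p p q p p:
  step 0: p0  (start)
  step 1: p5  (read p: p0→p5)
  step 2: p2  (read p: p5→p2)
  step 3: p5  (read p: p2→p5)   ← first repeat (p5 seen earlier)
  step 4: p5  (read q: p5→p5)
  step 5: p2  (read p: p5→p2)
  step 6: p5  (read p: p2→p5)

So i = 1, j = 3, giving x = w[0:1] = p, y = w[1:3] = pp, z = w[3:6] = qpp.
Check: |xy| = 3 ≤ 6 and |y| = 2 ≥ 1. Reading y takes A from p5 back to p5, so every xyⁱz is accepted.

pp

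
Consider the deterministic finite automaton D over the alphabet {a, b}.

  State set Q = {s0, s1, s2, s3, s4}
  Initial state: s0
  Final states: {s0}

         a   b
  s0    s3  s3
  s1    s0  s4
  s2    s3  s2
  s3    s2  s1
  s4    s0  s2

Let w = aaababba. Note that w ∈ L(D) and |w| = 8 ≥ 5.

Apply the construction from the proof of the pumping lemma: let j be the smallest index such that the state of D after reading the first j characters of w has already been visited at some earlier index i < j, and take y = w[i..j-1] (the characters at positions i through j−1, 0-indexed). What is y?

State sequence: s0 -a-> s3 -a-> s2 -a-> s3 -b-> s1 -a-> s0 -b-> s3 -b-> s1 -a-> s0
First repeat at step 3: s3 was already visited.

So i = 1, j = 3, giving x = w[0:1] = a, y = w[1:3] = aa, z = w[3:8] = babba.
Check: |xy| = 3 ≤ 5 and |y| = 2 ≥ 1. Reading y takes D from s3 back to s3, so every xyⁱz is accepted.
Pumping length from the standard proof: p = 5 (the number of states). The repeated state found above gives |xy| = j ≤ 5 and |y| = j − i ≥ 1.

aa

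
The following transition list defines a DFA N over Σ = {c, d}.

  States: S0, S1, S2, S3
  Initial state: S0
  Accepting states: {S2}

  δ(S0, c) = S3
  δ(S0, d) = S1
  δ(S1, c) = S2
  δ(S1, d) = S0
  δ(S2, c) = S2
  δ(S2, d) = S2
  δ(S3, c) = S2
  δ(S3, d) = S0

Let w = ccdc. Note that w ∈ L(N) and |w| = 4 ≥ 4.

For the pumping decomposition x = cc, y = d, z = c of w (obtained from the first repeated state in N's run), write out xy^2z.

xy^2z = cc·d·d·c = ccddc.
Reading y = d takes N from S2 back to S2, so after x·y·y the machine is still in S2, and z then leads to the accepting state S2. Hence ccddc ∈ L(N).

ccddc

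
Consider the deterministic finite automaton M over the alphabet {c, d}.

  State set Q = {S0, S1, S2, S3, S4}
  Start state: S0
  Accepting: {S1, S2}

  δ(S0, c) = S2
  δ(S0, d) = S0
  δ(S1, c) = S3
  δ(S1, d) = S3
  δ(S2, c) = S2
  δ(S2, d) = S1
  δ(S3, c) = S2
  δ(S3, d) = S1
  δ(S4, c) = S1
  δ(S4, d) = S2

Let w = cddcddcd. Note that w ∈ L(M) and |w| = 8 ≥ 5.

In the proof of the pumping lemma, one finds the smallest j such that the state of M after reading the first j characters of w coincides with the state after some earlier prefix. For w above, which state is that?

S2

State sequence: S0 -c-> S2 -d-> S1 -d-> S3 -c-> S2 -d-> S1 -d-> S3 -c-> S2 -d-> S1
First repeat at step 4: S2 was already visited.

The earliest repeat is at step j = 4: M is in S2, which it already visited at step i = 1.
The DFA has 5 states, so the proof of the pumping lemma guarantees a repeated state among the first 5+1 visited; the segment between the two visits is the pumpable y.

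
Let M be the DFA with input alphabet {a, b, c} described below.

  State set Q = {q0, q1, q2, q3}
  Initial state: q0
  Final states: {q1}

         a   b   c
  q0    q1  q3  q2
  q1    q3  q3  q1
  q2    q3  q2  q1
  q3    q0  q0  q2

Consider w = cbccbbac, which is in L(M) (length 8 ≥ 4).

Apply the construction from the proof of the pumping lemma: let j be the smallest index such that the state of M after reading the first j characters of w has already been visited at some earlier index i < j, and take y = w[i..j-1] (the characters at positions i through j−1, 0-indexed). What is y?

Run of M on w = c b c c b b a c:
  step 0: q0  (start)
  step 1: q2  (read c: q0→q2)
  step 2: q2  (read b: q2→q2)   ← first repeat (q2 seen earlier)
  step 3: q1  (read c: q2→q1)
  step 4: q1  (read c: q1→q1)
  step 5: q3  (read b: q1→q3)
  step 6: q0  (read b: q3→q0)
  step 7: q1  (read a: q0→q1)
  step 8: q1  (read c: q1→q1)

So i = 1, j = 2, giving x = w[0:1] = c, y = w[1:2] = b, z = w[2:8] = ccbbac.
Check: |xy| = 2 ≤ 4 and |y| = 1 ≥ 1. Reading y takes M from q2 back to q2, so every xyⁱz is accepted.

b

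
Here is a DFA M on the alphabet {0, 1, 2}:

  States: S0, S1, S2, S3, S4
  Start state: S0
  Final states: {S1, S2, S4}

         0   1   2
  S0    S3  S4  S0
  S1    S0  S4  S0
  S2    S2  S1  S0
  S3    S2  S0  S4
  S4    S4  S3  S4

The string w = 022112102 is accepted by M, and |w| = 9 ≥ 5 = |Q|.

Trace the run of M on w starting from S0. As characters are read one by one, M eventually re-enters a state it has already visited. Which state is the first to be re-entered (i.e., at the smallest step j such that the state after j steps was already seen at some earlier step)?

State sequence: S0 -0-> S3 -2-> S4 -2-> S4 -1-> S3 -1-> S0 -2-> S0 -1-> S4 -0-> S4 -2-> S4
First repeat at step 3: S4 was already visited.

The earliest repeat is at step j = 3: M is in S4, which it already visited at step i = 2.
The DFA has 5 states, so the proof of the pumping lemma guarantees a repeated state among the first 5+1 visited; the segment between the two visits is the pumpable y.

S4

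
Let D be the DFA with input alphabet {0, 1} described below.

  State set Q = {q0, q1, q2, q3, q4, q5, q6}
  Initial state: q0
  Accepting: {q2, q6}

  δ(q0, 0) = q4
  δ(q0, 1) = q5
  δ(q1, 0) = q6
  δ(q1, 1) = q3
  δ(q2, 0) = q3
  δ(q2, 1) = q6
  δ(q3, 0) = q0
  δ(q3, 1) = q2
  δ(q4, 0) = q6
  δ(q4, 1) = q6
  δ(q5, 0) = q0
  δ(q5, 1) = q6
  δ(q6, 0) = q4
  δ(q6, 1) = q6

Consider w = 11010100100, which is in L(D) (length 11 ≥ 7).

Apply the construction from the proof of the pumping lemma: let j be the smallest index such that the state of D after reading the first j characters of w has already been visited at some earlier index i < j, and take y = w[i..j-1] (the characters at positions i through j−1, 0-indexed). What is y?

01

Run of D on w = 1 1 0 1 0 1 0 0 1 0 0:
  step 0: q0  (start)
  step 1: q5  (read 1: q0→q5)
  step 2: q6  (read 1: q5→q6)
  step 3: q4  (read 0: q6→q4)
  step 4: q6  (read 1: q4→q6)   ← first repeat (q6 seen earlier)
  step 5: q4  (read 0: q6→q4)
  step 6: q6  (read 1: q4→q6)
  step 7: q4  (read 0: q6→q4)
  step 8: q6  (read 0: q4→q6)
  step 9: q6  (read 1: q6→q6)
  step 10: q4  (read 0: q6→q4)
  step 11: q6  (read 0: q4→q6)

So i = 2, j = 4, giving x = w[0:2] = 11, y = w[2:4] = 01, z = w[4:11] = 0100100.
Check: |xy| = 4 ≤ 7 and |y| = 2 ≥ 1. Reading y takes D from q6 back to q6, so every xyⁱz is accepted.
Since D has 7 states, any run of length ≥ 7 visits 7+1 states, so by pigeonhole some state repeats within the first 7 steps — that repeat gives the pumpable loop.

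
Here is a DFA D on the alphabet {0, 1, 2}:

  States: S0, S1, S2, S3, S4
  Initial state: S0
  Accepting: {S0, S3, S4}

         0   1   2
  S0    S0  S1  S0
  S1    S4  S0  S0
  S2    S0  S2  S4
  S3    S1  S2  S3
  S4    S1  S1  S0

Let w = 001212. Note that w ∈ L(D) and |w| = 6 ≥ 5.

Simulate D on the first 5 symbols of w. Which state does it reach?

State sequence: S0 -0-> S0 -0-> S0 -1-> S1 -2-> S0 -1-> S1

After reading 5 characters, D is in state S1.

S1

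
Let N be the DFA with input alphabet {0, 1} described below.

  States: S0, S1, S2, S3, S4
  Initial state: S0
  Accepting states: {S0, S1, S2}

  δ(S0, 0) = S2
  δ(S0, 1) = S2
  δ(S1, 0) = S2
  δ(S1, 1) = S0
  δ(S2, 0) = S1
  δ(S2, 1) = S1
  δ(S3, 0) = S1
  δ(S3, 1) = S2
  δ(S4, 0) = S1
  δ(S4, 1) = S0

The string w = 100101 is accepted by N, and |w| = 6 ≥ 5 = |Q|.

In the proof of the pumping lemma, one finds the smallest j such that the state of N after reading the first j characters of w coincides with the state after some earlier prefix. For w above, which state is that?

State sequence: S0 -1-> S2 -0-> S1 -0-> S2 -1-> S1 -0-> S2 -1-> S1
First repeat at step 3: S2 was already visited.

The earliest repeat is at step j = 3: N is in S2, which it already visited at step i = 1.

S2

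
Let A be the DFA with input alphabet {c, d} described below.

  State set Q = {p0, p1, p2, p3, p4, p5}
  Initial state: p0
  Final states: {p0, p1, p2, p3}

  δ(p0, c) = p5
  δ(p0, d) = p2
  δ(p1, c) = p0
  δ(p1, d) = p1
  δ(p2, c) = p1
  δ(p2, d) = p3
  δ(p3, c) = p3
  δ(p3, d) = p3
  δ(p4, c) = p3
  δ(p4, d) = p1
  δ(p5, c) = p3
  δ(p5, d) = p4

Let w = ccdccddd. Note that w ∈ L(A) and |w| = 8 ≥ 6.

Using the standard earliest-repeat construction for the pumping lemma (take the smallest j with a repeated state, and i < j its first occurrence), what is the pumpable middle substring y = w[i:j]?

d

Run of A on w = c c d c c d d d:
  step 0: p0  (start)
  step 1: p5  (read c: p0→p5)
  step 2: p3  (read c: p5→p3)
  step 3: p3  (read d: p3→p3)   ← first repeat (p3 seen earlier)
  step 4: p3  (read c: p3→p3)
  step 5: p3  (read c: p3→p3)
  step 6: p3  (read d: p3→p3)
  step 7: p3  (read d: p3→p3)
  step 8: p3  (read d: p3→p3)

So i = 2, j = 3, giving x = w[0:2] = cc, y = w[2:3] = d, z = w[3:8] = ccddd.
Check: |xy| = 3 ≤ 6 and |y| = 1 ≥ 1. Reading y takes A from p3 back to p3, so every xyⁱz is accepted.
Since A has 6 states, any run of length ≥ 6 visits 6+1 states, so by pigeonhole some state repeats within the first 6 steps — that repeat gives the pumpable loop.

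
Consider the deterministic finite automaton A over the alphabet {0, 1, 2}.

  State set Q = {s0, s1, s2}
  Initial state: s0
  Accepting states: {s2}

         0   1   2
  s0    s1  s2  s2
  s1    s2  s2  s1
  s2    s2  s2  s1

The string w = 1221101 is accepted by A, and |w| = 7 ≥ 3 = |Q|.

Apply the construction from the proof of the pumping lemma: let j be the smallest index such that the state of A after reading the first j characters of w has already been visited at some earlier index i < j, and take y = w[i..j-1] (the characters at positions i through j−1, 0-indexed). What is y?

Run of A on w = 1 2 2 1 1 0 1:
  step 0: s0  (start)
  step 1: s2  (read 1: s0→s2)
  step 2: s1  (read 2: s2→s1)
  step 3: s1  (read 2: s1→s1)   ← first repeat (s1 seen earlier)
  step 4: s2  (read 1: s1→s2)
  step 5: s2  (read 1: s2→s2)
  step 6: s2  (read 0: s2→s2)
  step 7: s2  (read 1: s2→s2)

So i = 2, j = 3, giving x = w[0:2] = 12, y = w[2:3] = 2, z = w[3:7] = 1101.
Check: |xy| = 3 ≤ 3 and |y| = 1 ≥ 1. Reading y takes A from s1 back to s1, so every xyⁱz is accepted.
Since A has 3 states, any run of length ≥ 3 visits 3+1 states, so by pigeonhole some state repeats within the first 3 steps — that repeat gives the pumpable loop.

2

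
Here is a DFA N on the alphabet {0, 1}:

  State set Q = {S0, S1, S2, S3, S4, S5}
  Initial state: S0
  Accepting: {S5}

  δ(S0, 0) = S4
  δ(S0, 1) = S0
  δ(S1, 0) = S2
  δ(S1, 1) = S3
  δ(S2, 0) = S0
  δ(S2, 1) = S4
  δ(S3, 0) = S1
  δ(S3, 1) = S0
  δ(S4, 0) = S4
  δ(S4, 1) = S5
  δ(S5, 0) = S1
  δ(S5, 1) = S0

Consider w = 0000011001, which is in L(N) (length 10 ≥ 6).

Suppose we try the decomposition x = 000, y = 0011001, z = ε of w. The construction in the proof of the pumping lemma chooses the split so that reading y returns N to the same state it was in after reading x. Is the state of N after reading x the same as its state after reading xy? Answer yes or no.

no

Run of N on the first 10 characters of w = 0 0 0 0 0 1 1 0 0 1:
  step 0: S0  (start)
  step 1: S4  (read 0: S0→S4)
  step 2: S4  (read 0: S4→S4)
  step 3: S4  (read 0: S4→S4)
  step 4: S4  (read 0: S4→S4)
  step 5: S4  (read 0: S4→S4)
  step 6: S5  (read 1: S4→S5)
  step 7: S0  (read 1: S5→S0)
  step 8: S4  (read 0: S0→S4)
  step 9: S4  (read 0: S4→S4)
  step 10: S5  (read 1: S4→S5)

After x (step 3): S4. After xy (step 10): S5.
They differ (S4 ≠ S5), so y is not a cycle from the state after x; this split is not the one the pumping-lemma construction produces, and pumping y need not keep the string in L(N).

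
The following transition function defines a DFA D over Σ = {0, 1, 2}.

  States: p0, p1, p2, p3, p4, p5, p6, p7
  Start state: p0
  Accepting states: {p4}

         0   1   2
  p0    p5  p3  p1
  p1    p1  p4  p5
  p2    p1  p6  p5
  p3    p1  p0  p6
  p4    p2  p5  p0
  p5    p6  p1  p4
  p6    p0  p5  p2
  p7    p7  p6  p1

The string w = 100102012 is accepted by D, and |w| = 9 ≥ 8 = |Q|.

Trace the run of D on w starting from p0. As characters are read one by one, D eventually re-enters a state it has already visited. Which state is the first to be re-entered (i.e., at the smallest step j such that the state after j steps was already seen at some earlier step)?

p1

State sequence: p0 -1-> p3 -0-> p1 -0-> p1 -1-> p4 -0-> p2 -2-> p5 -0-> p6 -1-> p5 -2-> p4
First repeat at step 3: p1 was already visited.

The earliest repeat is at step j = 3: D is in p1, which it already visited at step i = 2.
Pumping length from the standard proof: p = 8 (the number of states). The repeated state found above gives |xy| = j ≤ 8 and |y| = j − i ≥ 1.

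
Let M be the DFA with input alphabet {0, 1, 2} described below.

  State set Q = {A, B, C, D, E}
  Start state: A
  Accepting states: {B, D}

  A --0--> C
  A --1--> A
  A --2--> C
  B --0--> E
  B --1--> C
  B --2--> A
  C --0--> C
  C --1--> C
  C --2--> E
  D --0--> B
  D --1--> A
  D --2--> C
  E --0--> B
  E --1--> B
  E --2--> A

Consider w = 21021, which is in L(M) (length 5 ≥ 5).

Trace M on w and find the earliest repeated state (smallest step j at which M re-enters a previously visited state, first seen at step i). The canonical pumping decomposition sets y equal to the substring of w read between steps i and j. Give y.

Run of M on w = 2 1 0 2 1:
  step 0: A  (start)
  step 1: C  (read 2: A→C)
  step 2: C  (read 1: C→C)   ← first repeat (C seen earlier)
  step 3: C  (read 0: C→C)
  step 4: E  (read 2: C→E)
  step 5: B  (read 1: E→B)

So i = 1, j = 2, giving x = w[0:1] = 2, y = w[1:2] = 1, z = w[2:5] = 021.
Check: |xy| = 2 ≤ 5 and |y| = 1 ≥ 1. Reading y takes M from C back to C, so every xyⁱz is accepted.
Since M has 5 states, any run of length ≥ 5 visits 5+1 states, so by pigeonhole some state repeats within the first 5 steps — that repeat gives the pumpable loop.

1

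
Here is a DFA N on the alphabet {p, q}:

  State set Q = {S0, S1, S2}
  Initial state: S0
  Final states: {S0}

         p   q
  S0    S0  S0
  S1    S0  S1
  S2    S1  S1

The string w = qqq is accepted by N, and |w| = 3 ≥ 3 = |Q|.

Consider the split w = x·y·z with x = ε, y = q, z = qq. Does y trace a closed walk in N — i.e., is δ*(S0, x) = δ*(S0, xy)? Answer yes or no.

yes

State sequence: S0 -q-> S0

After x (step 0): S0. After xy (step 1): S0.
They match, so y = q drives N around a cycle from S0 back to itself; pumping y any number of times keeps N in S0 before reading z, and xyⁱz ∈ L(N) for every i ≥ 0.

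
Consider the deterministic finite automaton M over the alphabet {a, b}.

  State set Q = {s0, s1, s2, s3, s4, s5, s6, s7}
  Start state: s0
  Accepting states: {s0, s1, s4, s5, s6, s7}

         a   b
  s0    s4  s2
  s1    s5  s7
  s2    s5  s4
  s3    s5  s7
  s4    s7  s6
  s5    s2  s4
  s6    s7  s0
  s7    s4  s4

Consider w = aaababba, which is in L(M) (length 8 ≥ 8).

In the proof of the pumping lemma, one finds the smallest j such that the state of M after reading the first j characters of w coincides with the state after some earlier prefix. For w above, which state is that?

s4

Run of M on w = a a a b a b b a:
  step 0: s0  (start)
  step 1: s4  (read a: s0→s4)
  step 2: s7  (read a: s4→s7)
  step 3: s4  (read a: s7→s4)   ← first repeat (s4 seen earlier)
  step 4: s6  (read b: s4→s6)
  step 5: s7  (read a: s6→s7)
  step 6: s4  (read b: s7→s4)
  step 7: s6  (read b: s4→s6)
  step 8: s7  (read a: s6→s7)

The earliest repeat is at step j = 3: M is in s4, which it already visited at step i = 1.
With |Q| = 8, pigeonhole forces a state repeat no later than step 8; the substring read between the first and second visits to that state can be pumped.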